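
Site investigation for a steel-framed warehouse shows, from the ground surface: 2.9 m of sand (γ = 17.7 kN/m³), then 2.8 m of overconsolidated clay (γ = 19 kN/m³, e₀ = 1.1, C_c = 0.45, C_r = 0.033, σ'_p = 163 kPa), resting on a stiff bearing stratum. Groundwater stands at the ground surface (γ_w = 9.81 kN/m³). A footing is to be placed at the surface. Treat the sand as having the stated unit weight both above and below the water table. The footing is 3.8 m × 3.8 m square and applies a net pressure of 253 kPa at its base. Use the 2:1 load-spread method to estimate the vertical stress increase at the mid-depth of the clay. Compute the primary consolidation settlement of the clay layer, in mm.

S_c ≈ 17.9 mm

Mid-depth of clay below the ground surface: z = 2.9 + 2.8/2 = 4.3 m.
Total vertical stress at mid-clay: σ_v = 17.7×2.9 + 19×1.4 = 77.93 kPa.
Pore pressure: u = 9.81×(4.3 − 0) = 42.183 kPa.
Initial effective stress: σ'_0 = σ_v − u = 77.93 − 42.183 = 35.747 kPa.
Stress increase at mid-clay by the 2:1 spreading method:
Δσ = qBL/((B+z)(L+z)) = 253×3.8×3.8/((3.8+4.3)(3.8+4.3)) = 55.682 kPa
Final effective stress: σ'_f = 35.747 + 55.682 = 91.429 kPa.
σ'_f = 91.429 ≤ σ'_p = 163 kPa, so the clay remains overconsolidated and only the recompression index applies:
S_c = C_r·H/(1+e₀)·log₁₀(σ'_f/σ'_0) = 0.033×2.8/2.1×log₁₀(91.429/35.747)
    = 0.043999 × 0.40784 = 0.01794 m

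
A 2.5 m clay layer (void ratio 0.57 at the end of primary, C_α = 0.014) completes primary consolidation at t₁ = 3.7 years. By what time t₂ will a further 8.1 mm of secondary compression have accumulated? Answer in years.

t₂ ≈ 8.54 years

S_s = C_α·H/(1+e_p)·log₁₀(t₂/t₁) ⇒ log₁₀(t₂/t₁) = S_s·(1+e_p)/(C_α·H).
log₁₀(t₂/t₁) = 0.0081 × (1+0.57) / (0.014×2.5) = 0.3633
t₂ = t₁ × 10^0.3633 = 3.7 × 2.309 = 8.542 years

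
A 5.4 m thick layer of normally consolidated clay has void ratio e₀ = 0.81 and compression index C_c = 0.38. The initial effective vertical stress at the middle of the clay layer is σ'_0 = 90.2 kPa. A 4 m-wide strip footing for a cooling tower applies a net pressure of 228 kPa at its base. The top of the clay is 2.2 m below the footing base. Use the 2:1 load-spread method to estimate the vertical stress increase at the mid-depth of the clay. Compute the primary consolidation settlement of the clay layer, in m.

S_c ≈ 0.374 m

Mid-depth of clay below the footing base: z = 2.2 + 5.4/2 = 4.9 m.
Stress increase at mid-clay by the 2:1 spreading method:
Δσ = qB/(B+z) = 228×4/(4+4.9) = 102.47 kPa
Final effective stress: σ'_f = σ'_0 + Δσ = 90.2 + 102.47 = 192.67 kPa.
Normally consolidated clay, so the full stress increment lies on the virgin compression line:
S_c = C_c·H/(1+e₀)·log₁₀(σ'_f/σ'_0) = 0.38×5.4/(1+0.81)×log₁₀(192.67/90.2)
    = 1.1337 × 0.32961 = 0.3737 m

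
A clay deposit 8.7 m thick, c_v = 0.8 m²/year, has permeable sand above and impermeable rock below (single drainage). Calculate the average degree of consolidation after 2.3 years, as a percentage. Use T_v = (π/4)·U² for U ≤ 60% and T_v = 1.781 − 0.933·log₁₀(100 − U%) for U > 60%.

Drainage path length: H_d = H = 8.7 m (single drainage).
T_v = c_v·t/H_d² = 0.8×2.3/8.7² = 0.02431.
T_v = 0.02431 corresponds to the U ≤ 60% branch:
U = √(4T_v/π) = 0.1759

U ≈ 17.6 %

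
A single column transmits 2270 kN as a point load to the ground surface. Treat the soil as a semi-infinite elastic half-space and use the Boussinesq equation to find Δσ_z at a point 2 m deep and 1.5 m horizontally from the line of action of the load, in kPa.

Δσ_z ≈ 88.8 kPa

Boussinesq vertical stress below a point load on an elastic half-space:
Δσ_z = 3P/(2πz²) · [1 + (r/z)²]^(−5/2)
r/z = 1.5/2 = 0.75; [1+(r/z)²]^(−5/2) = 0.32768.
Δσ_z = 3×2270/(2π×2²) × 0.32768 = 270.96 × 0.32768 = 88.79 kPa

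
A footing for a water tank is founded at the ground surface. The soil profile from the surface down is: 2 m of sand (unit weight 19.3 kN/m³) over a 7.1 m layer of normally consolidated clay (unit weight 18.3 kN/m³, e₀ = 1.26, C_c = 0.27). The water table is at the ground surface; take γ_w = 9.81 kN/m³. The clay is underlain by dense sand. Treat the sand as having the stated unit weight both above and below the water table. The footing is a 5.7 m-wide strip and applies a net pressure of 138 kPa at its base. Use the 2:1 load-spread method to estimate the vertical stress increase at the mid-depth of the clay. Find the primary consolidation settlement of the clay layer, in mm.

S_c ≈ 326 mm

Mid-depth of clay below the ground surface: z = 2 + 7.1/2 = 5.55 m.
Total vertical stress at mid-clay: σ_v = 19.3×2 + 18.3×3.55 = 103.56 kPa.
Pore pressure: u = 9.81×(5.55 − 0) = 54.446 kPa.
Initial effective stress: σ'_0 = σ_v − u = 103.56 − 54.446 = 49.114 kPa.
Stress increase at mid-clay by the 2:1 spreading method:
Δσ = qB/(B+z) = 138×5.7/(5.7+5.55) = 69.92 kPa
Final effective stress: σ'_f = σ'_0 + Δσ = 49.114 + 69.92 = 119.03 kPa.
Normally consolidated clay, so the full stress increment lies on the virgin compression line:
S_c = C_c·H/(1+e₀)·log₁₀(σ'_f/σ'_0) = 0.27×7.1/(1+1.26)×log₁₀(119.03/49.114)
    = 0.84823 × 0.38445 = 0.3261 m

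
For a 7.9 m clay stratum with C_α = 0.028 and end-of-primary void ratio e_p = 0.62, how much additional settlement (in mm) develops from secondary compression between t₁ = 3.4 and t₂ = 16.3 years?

S_s ≈ 92.9 mm

Secondary compression: S_s = C_α·H/(1+e_p)·log₁₀(t₂/t₁)
S_s = 0.028×7.9/(1+0.62)×log₁₀(16.3/3.4)
    = 0.1365 × 0.6807 = 0.09295 m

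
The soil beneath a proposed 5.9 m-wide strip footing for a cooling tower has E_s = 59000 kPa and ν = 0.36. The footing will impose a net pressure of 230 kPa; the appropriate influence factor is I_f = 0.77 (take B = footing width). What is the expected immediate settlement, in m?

Immediate (elastic) settlement: S_e = q·B·(1−ν²)/E_s · I_f.
S_e = 230 × 5.9 × (1 − 0.36²) / 59000 × 0.77
    = 230 × 5.9 × 0.8704 / 59000 × 0.77
    = 0.01541 m

S_e ≈ 0.0154 m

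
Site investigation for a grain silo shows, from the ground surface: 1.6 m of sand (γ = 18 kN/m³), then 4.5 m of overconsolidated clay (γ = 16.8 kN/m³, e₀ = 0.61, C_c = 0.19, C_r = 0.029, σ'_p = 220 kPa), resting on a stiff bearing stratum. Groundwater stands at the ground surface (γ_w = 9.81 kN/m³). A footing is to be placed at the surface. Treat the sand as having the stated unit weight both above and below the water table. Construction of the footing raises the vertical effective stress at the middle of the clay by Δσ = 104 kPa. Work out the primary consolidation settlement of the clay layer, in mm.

S_c ≈ 53.8 mm

Mid-depth of clay below the ground surface: z = 1.6 + 4.5/2 = 3.85 m.
Total vertical stress at mid-clay: σ_v = 18×1.6 + 16.8×2.25 = 66.6 kPa.
Pore pressure: u = 9.81×(3.85 − 0) = 37.769 kPa.
Initial effective stress: σ'_0 = σ_v − u = 66.6 − 37.769 = 28.831 kPa.
Final effective stress: σ'_f = 28.831 + 104 = 132.83 kPa.
σ'_f = 132.83 ≤ σ'_p = 220 kPa, so the clay remains overconsolidated and only the recompression index applies:
S_c = C_r·H/(1+e₀)·log₁₀(σ'_f/σ'_0) = 0.029×4.5/1.61×log₁₀(132.83/28.831)
    = 0.081055 × 0.66344 = 0.05378 m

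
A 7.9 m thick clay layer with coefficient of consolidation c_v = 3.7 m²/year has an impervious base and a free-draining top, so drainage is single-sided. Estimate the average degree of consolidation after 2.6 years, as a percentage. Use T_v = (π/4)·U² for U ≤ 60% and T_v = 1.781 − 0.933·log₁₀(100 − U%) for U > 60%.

U ≈ 44.3 %

Drainage path length: H_d = H = 7.9 m (single drainage).
T_v = c_v·t/H_d² = 3.7×2.6/7.9² = 0.15414.
T_v = 0.15414 corresponds to the U ≤ 60% branch:
U = √(4T_v/π) = 0.443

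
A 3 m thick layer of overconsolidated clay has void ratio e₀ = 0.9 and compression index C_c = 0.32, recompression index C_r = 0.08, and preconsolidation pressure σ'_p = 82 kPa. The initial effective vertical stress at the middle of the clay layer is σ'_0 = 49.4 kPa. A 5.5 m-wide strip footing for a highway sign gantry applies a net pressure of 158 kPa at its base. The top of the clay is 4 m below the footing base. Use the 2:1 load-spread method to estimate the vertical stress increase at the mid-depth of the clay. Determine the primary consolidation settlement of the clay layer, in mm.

S_c ≈ 126 mm

Mid-depth of clay below the footing base: z = 4 + 3/2 = 5.5 m.
Stress increase at mid-clay by the 2:1 spreading method:
Δσ = qB/(B+z) = 158×5.5/(5.5+5.5) = 79 kPa
Final effective stress: σ'_f = 49.4 + 79 = 128.4 kPa.
σ'_f = 128.4 > σ'_p = 82 kPa, so the stress path crosses the preconsolidation pressure — recompression up to σ'_p, then virgin compression beyond:
S_c = H/(1+e₀)·[C_r·log₁₀(σ'_p/σ'_0) + C_c·log₁₀(σ'_f/σ'_p)]
    = 3/1.9 × [0.08×log₁₀(82/49.4) + 0.32×log₁₀(128.4/82)]
    = 1.5789 × [0.017607 + 0.06232] = 0.1262 m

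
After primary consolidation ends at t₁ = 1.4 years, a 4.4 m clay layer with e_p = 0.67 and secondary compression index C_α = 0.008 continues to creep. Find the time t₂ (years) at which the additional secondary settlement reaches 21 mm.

S_s = C_α·H/(1+e_p)·log₁₀(t₂/t₁) ⇒ log₁₀(t₂/t₁) = S_s·(1+e_p)/(C_α·H).
log₁₀(t₂/t₁) = 0.021 × (1+0.67) / (0.008×4.4) = 0.9963
t₂ = t₁ × 10^0.9963 = 1.4 × 9.915 = 13.88 years

t₂ ≈ 13.9 years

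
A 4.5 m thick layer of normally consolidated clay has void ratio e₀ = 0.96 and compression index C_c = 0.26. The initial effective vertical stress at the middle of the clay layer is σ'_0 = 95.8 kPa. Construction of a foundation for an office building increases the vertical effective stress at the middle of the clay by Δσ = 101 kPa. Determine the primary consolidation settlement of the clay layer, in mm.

S_c ≈ 187 mm

Final effective stress: σ'_f = σ'_0 + Δσ = 95.8 + 101 = 196.8 kPa.
Normally consolidated clay, so the full stress increment lies on the virgin compression line:
S_c = C_c·H/(1+e₀)·log₁₀(σ'_f/σ'_0) = 0.26×4.5/(1+0.96)×log₁₀(196.8/95.8)
    = 0.59694 × 0.31266 = 0.1866 m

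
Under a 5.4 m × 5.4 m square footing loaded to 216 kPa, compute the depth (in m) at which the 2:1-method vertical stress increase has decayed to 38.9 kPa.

z ≈ 7.32 m

2:1 spreading — at depth z the loaded area has grown by z in each plan dimension:
qB²/(B+z)² = Δσ_z ⇒ z = B(√(q/Δσ_z) − 1) = 5.4×(√(216/38.9) − 1) = 7.325 m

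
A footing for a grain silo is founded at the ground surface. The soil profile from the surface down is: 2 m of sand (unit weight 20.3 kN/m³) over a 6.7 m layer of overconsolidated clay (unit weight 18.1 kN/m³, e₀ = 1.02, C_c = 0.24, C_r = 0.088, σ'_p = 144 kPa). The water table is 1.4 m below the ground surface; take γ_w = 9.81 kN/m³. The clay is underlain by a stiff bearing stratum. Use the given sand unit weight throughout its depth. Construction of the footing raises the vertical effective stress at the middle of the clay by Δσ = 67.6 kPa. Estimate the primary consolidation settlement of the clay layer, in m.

S_c ≈ 0.0929 m

Mid-depth of clay below the ground surface: z = 2 + 6.7/2 = 5.35 m.
Total vertical stress at mid-clay: σ_v = 20.3×2 + 18.1×3.35 = 101.24 kPa.
Pore pressure: u = 9.81×(5.35 − 1.4) = 38.75 kPa.
Initial effective stress: σ'_0 = σ_v − u = 101.24 − 38.75 = 62.49 kPa.
Final effective stress: σ'_f = 62.49 + 67.6 = 130.09 kPa.
σ'_f = 130.09 ≤ σ'_p = 144 kPa, so the clay remains overconsolidated and only the recompression index applies:
S_c = C_r·H/(1+e₀)·log₁₀(σ'_f/σ'_0) = 0.088×6.7/2.02×log₁₀(130.09/62.49)
    = 0.29188 × 0.31843 = 0.09294 m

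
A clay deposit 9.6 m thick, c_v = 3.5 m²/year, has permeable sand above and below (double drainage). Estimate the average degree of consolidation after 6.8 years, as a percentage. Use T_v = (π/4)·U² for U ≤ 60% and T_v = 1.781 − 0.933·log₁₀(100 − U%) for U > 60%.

U ≈ 93.7 %

Drainage path length: H_d = H/2 = 4.8 m (double drainage).
T_v = c_v·t/H_d² = 3.5×6.8/4.8² = 1.033.
T_v = 1.033 corresponds to the U > 60% branch:
U = 1 − 10^((1.781 − T_v)/0.933)/100 = 0.9367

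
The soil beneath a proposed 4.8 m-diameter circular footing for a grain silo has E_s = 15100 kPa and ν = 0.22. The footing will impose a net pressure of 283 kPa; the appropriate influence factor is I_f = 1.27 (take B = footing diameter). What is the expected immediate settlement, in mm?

Immediate (elastic) settlement: S_e = q·B·(1−ν²)/E_s · I_f.
S_e = 283 × 4.8 × (1 − 0.22²) / 15100 × 1.27
    = 283 × 4.8 × 0.9516 / 15100 × 1.27
    = 0.1087 m = 108.7 mm

S_e ≈ 109 mm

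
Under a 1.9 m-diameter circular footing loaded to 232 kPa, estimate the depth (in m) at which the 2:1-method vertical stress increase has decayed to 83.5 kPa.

z ≈ 1.27 m

2:1 spreading — at depth z the loaded area has grown by z in each plan dimension:
qD²/(D+z)² = Δσ_z ⇒ z = D(√(q/Δσ_z) − 1) = 1.9×(√(232/83.5) − 1) = 1.267 m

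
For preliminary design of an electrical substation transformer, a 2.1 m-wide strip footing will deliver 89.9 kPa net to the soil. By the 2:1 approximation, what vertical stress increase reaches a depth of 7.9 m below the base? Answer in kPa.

Δσ_z ≈ 18.9 kPa

By the 2:1 method the load spreads at 1 horizontal : 2 vertical, so at depth z the loaded area has grown by z in each plan dimension:
Δσ = qB/(B+z) = 89.9×2.1/(2.1+7.9) = 18.879 kPa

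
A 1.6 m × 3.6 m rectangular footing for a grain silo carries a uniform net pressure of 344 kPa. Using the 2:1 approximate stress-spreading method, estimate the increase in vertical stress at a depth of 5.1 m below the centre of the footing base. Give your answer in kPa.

Δσ_z ≈ 34 kPa

By the 2:1 method the load spreads at 1 horizontal : 2 vertical, so at depth z the loaded area has grown by z in each plan dimension:
Δσ = qBL/((B+z)(L+z)) = 344×1.6×3.6/((1.6+5.1)(3.6+5.1)) = 33.993 kPa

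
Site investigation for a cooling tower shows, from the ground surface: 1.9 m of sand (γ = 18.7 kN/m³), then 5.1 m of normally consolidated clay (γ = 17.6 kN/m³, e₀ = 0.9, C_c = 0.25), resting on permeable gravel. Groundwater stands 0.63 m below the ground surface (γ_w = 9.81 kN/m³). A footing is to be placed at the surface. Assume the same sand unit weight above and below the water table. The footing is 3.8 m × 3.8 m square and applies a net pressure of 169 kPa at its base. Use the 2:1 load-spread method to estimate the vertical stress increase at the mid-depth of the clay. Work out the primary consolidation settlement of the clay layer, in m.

S_c ≈ 0.177 m

Mid-depth of clay below the ground surface: z = 1.9 + 5.1/2 = 4.45 m.
Total vertical stress at mid-clay: σ_v = 18.7×1.9 + 17.6×2.55 = 80.41 kPa.
Pore pressure: u = 9.81×(4.45 − 0.63) = 37.474 kPa.
Initial effective stress: σ'_0 = σ_v − u = 80.41 − 37.474 = 42.936 kPa.
Stress increase at mid-clay by the 2:1 spreading method:
Δσ = qBL/((B+z)(L+z)) = 169×3.8×3.8/((3.8+4.45)(3.8+4.45)) = 35.855 kPa
Final effective stress: σ'_f = σ'_0 + Δσ = 42.936 + 35.855 = 78.791 kPa.
Normally consolidated clay, so the full stress increment lies on the virgin compression line:
S_c = C_c·H/(1+e₀)·log₁₀(σ'_f/σ'_0) = 0.25×5.1/(1+0.9)×log₁₀(78.791/42.936)
    = 0.67105 × 0.26366 = 0.1769 m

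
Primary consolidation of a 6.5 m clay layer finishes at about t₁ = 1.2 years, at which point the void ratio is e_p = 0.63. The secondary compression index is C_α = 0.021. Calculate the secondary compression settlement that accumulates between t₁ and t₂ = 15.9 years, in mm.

S_s ≈ 94 mm

Secondary compression: S_s = C_α·H/(1+e_p)·log₁₀(t₂/t₁)
S_s = 0.021×6.5/(1+0.63)×log₁₀(15.9/1.2)
    = 0.08374 × 1.122 = 0.09398 m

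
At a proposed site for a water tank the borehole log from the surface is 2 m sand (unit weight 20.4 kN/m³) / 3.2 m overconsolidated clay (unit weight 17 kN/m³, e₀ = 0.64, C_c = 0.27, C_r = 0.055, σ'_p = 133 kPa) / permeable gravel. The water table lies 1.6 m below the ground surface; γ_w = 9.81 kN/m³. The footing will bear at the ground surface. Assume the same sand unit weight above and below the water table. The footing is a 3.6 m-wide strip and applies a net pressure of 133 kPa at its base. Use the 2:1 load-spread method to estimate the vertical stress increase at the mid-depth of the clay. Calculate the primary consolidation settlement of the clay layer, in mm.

Mid-depth of clay below the ground surface: z = 2 + 3.2/2 = 3.6 m.
Total vertical stress at mid-clay: σ_v = 20.4×2 + 17×1.6 = 68 kPa.
Pore pressure: u = 9.81×(3.6 − 1.6) = 19.62 kPa.
Initial effective stress: σ'_0 = σ_v − u = 68 − 19.62 = 48.38 kPa.
Stress increase at mid-clay by the 2:1 spreading method:
Δσ = qB/(B+z) = 133×3.6/(3.6+3.6) = 66.5 kPa
Final effective stress: σ'_f = 48.38 + 66.5 = 114.88 kPa.
σ'_f = 114.88 ≤ σ'_p = 133 kPa, so the clay remains overconsolidated and only the recompression index applies:
S_c = C_r·H/(1+e₀)·log₁₀(σ'_f/σ'_0) = 0.055×3.2/1.64×log₁₀(114.88/48.38)
    = 0.10732 × 0.37558 = 0.04031 m

S_c ≈ 40.3 mm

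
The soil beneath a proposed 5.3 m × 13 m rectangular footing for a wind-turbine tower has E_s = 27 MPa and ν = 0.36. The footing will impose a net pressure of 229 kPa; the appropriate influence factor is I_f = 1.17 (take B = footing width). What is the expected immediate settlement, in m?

Immediate (elastic) settlement: S_e = q·B·(1−ν²)/E_s · I_f.
E_s = 27 MPa = 27000 kPa.
S_e = 229 × 5.3 × (1 − 0.36²) / 27000 × 1.17
    = 229 × 5.3 × 0.8704 / 27000 × 1.17
    = 0.04578 m

S_e ≈ 0.0458 m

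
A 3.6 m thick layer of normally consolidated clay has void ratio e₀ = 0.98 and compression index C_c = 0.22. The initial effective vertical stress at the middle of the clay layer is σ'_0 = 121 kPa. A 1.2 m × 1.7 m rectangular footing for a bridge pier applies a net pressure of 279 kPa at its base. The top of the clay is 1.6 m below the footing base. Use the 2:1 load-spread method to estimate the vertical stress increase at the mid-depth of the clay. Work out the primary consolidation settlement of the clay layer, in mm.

S_c ≈ 31.7 mm

Mid-depth of clay below the footing base: z = 1.6 + 3.6/2 = 3.4 m.
Stress increase at mid-clay by the 2:1 spreading method:
Δσ = qBL/((B+z)(L+z)) = 279×1.2×1.7/((1.2+3.4)(1.7+3.4)) = 24.261 kPa
Final effective stress: σ'_f = σ'_0 + Δσ = 121 + 24.261 = 145.26 kPa.
Normally consolidated clay, so the full stress increment lies on the virgin compression line:
S_c = C_c·H/(1+e₀)·log₁₀(σ'_f/σ'_0) = 0.22×3.6/(1+0.98)×log₁₀(145.26/121)
    = 0.4 × 0.079361 = 0.03174 m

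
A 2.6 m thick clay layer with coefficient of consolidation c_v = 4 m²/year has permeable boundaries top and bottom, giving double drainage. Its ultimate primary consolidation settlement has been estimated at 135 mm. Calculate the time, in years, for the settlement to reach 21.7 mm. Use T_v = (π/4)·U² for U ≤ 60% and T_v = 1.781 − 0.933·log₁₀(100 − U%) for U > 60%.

Drainage path length: H_d = H/2 = 1.3 m (double drainage).
U = S(t)/S_ult = 21.7/135 = 0.1607.
U ≤ 60%: T_v = (π/4)·U² = (π/4)×0.16074² = 0.020293.
t = T_v·H_d²/c_v = 0.020293×1.3²/4 = 0.008574 years.

t ≈ 0.00857 years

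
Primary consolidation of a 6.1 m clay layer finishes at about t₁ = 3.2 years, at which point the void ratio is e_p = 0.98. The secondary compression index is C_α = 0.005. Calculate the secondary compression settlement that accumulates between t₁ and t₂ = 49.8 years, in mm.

Secondary compression: S_s = C_α·H/(1+e_p)·log₁₀(t₂/t₁)
S_s = 0.005×6.1/(1+0.98)×log₁₀(49.8/3.2)
    = 0.0154 × 1.192 = 0.01836 m

S_s ≈ 18.4 mm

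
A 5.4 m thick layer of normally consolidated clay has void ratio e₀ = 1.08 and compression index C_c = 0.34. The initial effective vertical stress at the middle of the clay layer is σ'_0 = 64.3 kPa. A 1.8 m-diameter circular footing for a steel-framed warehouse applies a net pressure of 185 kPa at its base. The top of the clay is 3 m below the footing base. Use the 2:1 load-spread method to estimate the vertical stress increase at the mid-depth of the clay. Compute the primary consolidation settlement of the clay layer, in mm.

S_c ≈ 58.8 mm

Mid-depth of clay below the footing base: z = 3 + 5.4/2 = 5.7 m.
Stress increase at mid-clay by the 2:1 spreading method:
Δσ ≈ qD²/(D+z)² = 185×1.8²/(1.8+5.7)² = 10.656 kPa
Final effective stress: σ'_f = σ'_0 + Δσ = 64.3 + 10.656 = 74.956 kPa.
Normally consolidated clay, so the full stress increment lies on the virgin compression line:
S_c = C_c·H/(1+e₀)·log₁₀(σ'_f/σ'_0) = 0.34×5.4/(1+1.08)×log₁₀(74.956/64.3)
    = 0.88269 × 0.066595 = 0.05878 m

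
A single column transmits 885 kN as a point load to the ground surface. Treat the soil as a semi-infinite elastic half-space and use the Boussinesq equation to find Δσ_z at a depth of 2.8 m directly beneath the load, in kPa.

Δσ_z ≈ 53.9 kPa

Boussinesq vertical stress below a point load on an elastic half-space:
Δσ_z = 3P/(2πz²) · [1 + (r/z)²]^(−5/2)
r/z = 0/2.8 = 0; [1+(r/z)²]^(−5/2) = 1.
Δσ_z = 3×885/(2π×2.8²) × 1 = 53.897 × 1 = 53.9 kPa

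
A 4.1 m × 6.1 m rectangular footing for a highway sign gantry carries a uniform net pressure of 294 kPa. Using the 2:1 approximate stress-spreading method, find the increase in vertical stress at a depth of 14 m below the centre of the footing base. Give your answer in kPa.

By the 2:1 method the load spreads at 1 horizontal : 2 vertical, so at depth z the loaded area has grown by z in each plan dimension:
Δσ = qBL/((B+z)(L+z)) = 294×4.1×6.1/((4.1+14)(6.1+14)) = 20.211 kPa

Δσ_z ≈ 20.2 kPa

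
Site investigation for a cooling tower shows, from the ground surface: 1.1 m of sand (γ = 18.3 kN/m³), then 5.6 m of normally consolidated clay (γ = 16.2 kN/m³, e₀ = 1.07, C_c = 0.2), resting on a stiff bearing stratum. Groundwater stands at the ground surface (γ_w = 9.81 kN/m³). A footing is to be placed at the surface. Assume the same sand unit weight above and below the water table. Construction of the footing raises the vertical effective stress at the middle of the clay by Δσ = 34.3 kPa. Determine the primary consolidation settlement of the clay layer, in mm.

S_c ≈ 192 mm

Mid-depth of clay below the ground surface: z = 1.1 + 5.6/2 = 3.9 m.
Total vertical stress at mid-clay: σ_v = 18.3×1.1 + 16.2×2.8 = 65.49 kPa.
Pore pressure: u = 9.81×(3.9 − 0) = 38.259 kPa.
Initial effective stress: σ'_0 = σ_v − u = 65.49 − 38.259 = 27.231 kPa.
Final effective stress: σ'_f = σ'_0 + Δσ = 27.231 + 34.3 = 61.531 kPa.
Normally consolidated clay, so the full stress increment lies on the virgin compression line:
S_c = C_c·H/(1+e₀)·log₁₀(σ'_f/σ'_0) = 0.2×5.6/(1+1.07)×log₁₀(61.531/27.231)
    = 0.54106 × 0.35403 = 0.1916 m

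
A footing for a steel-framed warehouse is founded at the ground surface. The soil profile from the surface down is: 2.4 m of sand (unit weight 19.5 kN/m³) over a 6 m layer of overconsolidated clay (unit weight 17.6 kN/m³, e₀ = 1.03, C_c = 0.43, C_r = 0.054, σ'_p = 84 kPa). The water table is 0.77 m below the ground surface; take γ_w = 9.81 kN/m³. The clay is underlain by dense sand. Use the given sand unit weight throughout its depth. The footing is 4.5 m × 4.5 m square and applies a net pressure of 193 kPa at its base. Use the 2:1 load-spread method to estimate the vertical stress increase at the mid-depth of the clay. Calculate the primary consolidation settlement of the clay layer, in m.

S_c ≈ 0.0928 m

Mid-depth of clay below the ground surface: z = 2.4 + 6/2 = 5.4 m.
Total vertical stress at mid-clay: σ_v = 19.5×2.4 + 17.6×3 = 99.6 kPa.
Pore pressure: u = 9.81×(5.4 − 0.77) = 45.42 kPa.
Initial effective stress: σ'_0 = σ_v − u = 99.6 − 45.42 = 54.18 kPa.
Stress increase at mid-clay by the 2:1 spreading method:
Δσ = qBL/((B+z)(L+z)) = 193×4.5×4.5/((4.5+5.4)(4.5+5.4)) = 39.876 kPa
Final effective stress: σ'_f = 54.18 + 39.876 = 94.056 kPa.
σ'_f = 94.056 > σ'_p = 84 kPa, so the stress path crosses the preconsolidation pressure — recompression up to σ'_p, then virgin compression beyond:
S_c = H/(1+e₀)·[C_r·log₁₀(σ'_p/σ'_0) + C_c·log₁₀(σ'_f/σ'_p)]
    = 6/2.03 × [0.054×log₁₀(84/54.18) + 0.43×log₁₀(94.056/84)]
    = 2.9557 × [0.010284 + 0.021116] = 0.09281 m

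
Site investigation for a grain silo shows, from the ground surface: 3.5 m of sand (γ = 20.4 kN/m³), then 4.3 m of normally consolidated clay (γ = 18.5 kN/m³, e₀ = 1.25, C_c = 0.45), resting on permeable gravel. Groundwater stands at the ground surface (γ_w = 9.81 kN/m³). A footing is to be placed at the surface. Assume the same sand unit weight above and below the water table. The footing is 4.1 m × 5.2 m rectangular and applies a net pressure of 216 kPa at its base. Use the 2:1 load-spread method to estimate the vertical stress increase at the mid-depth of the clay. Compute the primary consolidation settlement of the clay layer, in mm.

S_c ≈ 216 mm

Mid-depth of clay below the ground surface: z = 3.5 + 4.3/2 = 5.65 m.
Total vertical stress at mid-clay: σ_v = 20.4×3.5 + 18.5×2.15 = 111.17 kPa.
Pore pressure: u = 9.81×(5.65 − 0) = 55.427 kPa.
Initial effective stress: σ'_0 = σ_v − u = 111.17 − 55.427 = 55.743 kPa.
Stress increase at mid-clay by the 2:1 spreading method:
Δσ = qBL/((B+z)(L+z)) = 216×4.1×5.2/((4.1+5.65)(5.2+5.65)) = 43.532 kPa
Final effective stress: σ'_f = σ'_0 + Δσ = 55.743 + 43.532 = 99.275 kPa.
Normally consolidated clay, so the full stress increment lies on the virgin compression line:
S_c = C_c·H/(1+e₀)·log₁₀(σ'_f/σ'_0) = 0.45×4.3/(1+1.25)×log₁₀(99.275/55.743)
    = 0.86 × 0.25065 = 0.2156 m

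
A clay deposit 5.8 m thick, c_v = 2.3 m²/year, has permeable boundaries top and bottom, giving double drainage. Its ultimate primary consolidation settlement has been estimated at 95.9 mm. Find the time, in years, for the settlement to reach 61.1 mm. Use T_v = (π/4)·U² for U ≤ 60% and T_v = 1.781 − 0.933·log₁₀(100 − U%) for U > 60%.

Drainage path length: H_d = H/2 = 2.9 m (double drainage).
U = S(t)/S_ult = 61.1/95.9 = 0.6371.
U > 60%: T_v = 1.781 − 0.933·log₁₀(100 − 63.712) = 0.32574.
t = T_v·H_d²/c_v = 0.32574×2.9²/2.3 = 1.191 years.

t ≈ 1.19 years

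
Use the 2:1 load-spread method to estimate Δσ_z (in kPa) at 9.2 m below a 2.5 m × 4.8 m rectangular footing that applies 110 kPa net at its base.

By the 2:1 method the load spreads at 1 horizontal : 2 vertical, so at depth z the loaded area has grown by z in each plan dimension:
Δσ = qBL/((B+z)(L+z)) = 110×2.5×4.8/((2.5+9.2)(4.8+9.2)) = 8.0586 kPa

Δσ_z ≈ 8.06 kPa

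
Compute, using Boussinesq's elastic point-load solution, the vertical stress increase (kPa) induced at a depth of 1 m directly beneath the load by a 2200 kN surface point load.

Δσ_z ≈ 1050 kPa

Boussinesq vertical stress below a point load on an elastic half-space:
Δσ_z = 3P/(2πz²) · [1 + (r/z)²]^(−5/2)
r/z = 0/1 = 0; [1+(r/z)²]^(−5/2) = 1.
Δσ_z = 3×2200/(2π×1²) × 1 = 1050.4 × 1 = 1050 kPa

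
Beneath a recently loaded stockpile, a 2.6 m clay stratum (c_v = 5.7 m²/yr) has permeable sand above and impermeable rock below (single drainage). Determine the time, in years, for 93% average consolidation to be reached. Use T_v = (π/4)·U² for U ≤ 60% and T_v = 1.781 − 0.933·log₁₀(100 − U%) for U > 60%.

Drainage path length: H_d = H = 2.6 m (single drainage).
U > 60%: T_v = 1.781 − 0.933·log₁₀(100 − 93) = 0.99252.
t = T_v·H_d²/c_v = 0.99252×2.6²/5.7 = 1.177 years.

t ≈ 1.18 years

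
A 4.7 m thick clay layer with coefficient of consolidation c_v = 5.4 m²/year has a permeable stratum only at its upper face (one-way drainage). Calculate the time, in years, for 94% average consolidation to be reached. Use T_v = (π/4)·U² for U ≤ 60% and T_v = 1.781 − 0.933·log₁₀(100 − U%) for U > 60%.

t ≈ 4.32 years

Drainage path length: H_d = H = 4.7 m (single drainage).
U > 60%: T_v = 1.781 − 0.933·log₁₀(100 − 94) = 1.055.
t = T_v·H_d²/c_v = 1.055×4.7²/5.4 = 4.316 years.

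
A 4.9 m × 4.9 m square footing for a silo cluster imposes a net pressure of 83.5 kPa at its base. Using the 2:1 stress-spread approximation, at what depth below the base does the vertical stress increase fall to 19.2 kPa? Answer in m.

2:1 spreading — at depth z the loaded area has grown by z in each plan dimension:
qB²/(B+z)² = Δσ_z ⇒ z = B(√(q/Δσ_z) − 1) = 4.9×(√(83.5/19.2) − 1) = 5.319 m

z ≈ 5.32 m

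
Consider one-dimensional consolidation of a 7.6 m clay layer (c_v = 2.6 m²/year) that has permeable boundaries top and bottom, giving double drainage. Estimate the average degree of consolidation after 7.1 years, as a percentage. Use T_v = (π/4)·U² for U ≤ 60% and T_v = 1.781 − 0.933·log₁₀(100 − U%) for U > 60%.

U ≈ 96.5 %

Drainage path length: H_d = H/2 = 3.8 m (double drainage).
T_v = c_v·t/H_d² = 2.6×7.1/3.8² = 1.2784.
T_v = 1.2784 corresponds to the U > 60% branch:
U = 1 − 10^((1.781 − T_v)/0.933)/100 = 0.9654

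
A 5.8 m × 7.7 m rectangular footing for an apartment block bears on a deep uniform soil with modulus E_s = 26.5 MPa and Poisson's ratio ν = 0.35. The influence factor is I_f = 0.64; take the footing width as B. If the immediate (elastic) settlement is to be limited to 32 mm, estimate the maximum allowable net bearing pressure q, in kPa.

E_s = 26.5 MPa = 26500 kPa.
S_e = q·B·(1−ν²)/E_s · I_f  ⇒  q = S_e·E_s / (B·(1−ν²)·I_f).
q = 0.032 × 26500 / (5.8 × 0.8775 × 0.64) = 260.3 kPa

q ≈ 260 kPa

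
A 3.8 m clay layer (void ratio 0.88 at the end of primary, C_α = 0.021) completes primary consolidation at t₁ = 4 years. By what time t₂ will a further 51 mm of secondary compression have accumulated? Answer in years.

t₂ ≈ 63.6 years

S_s = C_α·H/(1+e_p)·log₁₀(t₂/t₁) ⇒ log₁₀(t₂/t₁) = S_s·(1+e_p)/(C_α·H).
log₁₀(t₂/t₁) = 0.051 × (1+0.88) / (0.021×3.8) = 1.202
t₂ = t₁ × 10^1.202 = 4 × 15.9 = 63.62 years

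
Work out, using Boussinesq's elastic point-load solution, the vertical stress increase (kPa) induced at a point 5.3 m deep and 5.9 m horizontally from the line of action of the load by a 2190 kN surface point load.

Boussinesq vertical stress below a point load on an elastic half-space:
Δσ_z = 3P/(2πz²) · [1 + (r/z)²]^(−5/2)
r/z = 5.9/5.3 = 1.1132; [1+(r/z)²]^(−5/2) = 0.13328.
Δσ_z = 3×2190/(2π×5.3²) × 0.13328 = 37.225 × 0.13328 = 4.961 kPa

Δσ_z ≈ 4.96 kPa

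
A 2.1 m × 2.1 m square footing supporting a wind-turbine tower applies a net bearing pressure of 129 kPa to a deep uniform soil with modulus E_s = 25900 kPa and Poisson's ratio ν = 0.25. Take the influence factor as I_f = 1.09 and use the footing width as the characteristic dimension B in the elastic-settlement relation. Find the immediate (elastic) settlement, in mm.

Immediate (elastic) settlement: S_e = q·B·(1−ν²)/E_s · I_f.
S_e = 129 × 2.1 × (1 − 0.25²) / 25900 × 1.09
    = 129 × 2.1 × 0.9375 / 25900 × 1.09
    = 0.01069 m = 10.69 mm

S_e ≈ 10.7 mm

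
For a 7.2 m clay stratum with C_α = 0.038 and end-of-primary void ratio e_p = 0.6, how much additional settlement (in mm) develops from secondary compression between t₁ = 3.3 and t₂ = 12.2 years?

Secondary compression: S_s = C_α·H/(1+e_p)·log₁₀(t₂/t₁)
S_s = 0.038×7.2/(1+0.6)×log₁₀(12.2/3.3)
    = 0.171 × 0.5678 = 0.0971 m

S_s ≈ 97.1 mm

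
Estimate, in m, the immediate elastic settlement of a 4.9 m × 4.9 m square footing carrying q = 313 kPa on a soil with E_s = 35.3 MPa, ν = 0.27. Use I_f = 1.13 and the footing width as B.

Immediate (elastic) settlement: S_e = q·B·(1−ν²)/E_s · I_f.
E_s = 35.3 MPa = 35300 kPa.
S_e = 313 × 4.9 × (1 − 0.27²) / 35300 × 1.13
    = 313 × 4.9 × 0.9271 / 35300 × 1.13
    = 0.04552 m

S_e ≈ 0.0455 m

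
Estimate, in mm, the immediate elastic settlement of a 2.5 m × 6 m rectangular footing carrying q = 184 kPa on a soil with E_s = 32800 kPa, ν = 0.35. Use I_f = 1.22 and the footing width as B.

Immediate (elastic) settlement: S_e = q·B·(1−ν²)/E_s · I_f.
S_e = 184 × 2.5 × (1 − 0.35²) / 32800 × 1.22
    = 184 × 2.5 × 0.8775 / 32800 × 1.22
    = 0.01501 m = 15.01 mm

S_e ≈ 15 mm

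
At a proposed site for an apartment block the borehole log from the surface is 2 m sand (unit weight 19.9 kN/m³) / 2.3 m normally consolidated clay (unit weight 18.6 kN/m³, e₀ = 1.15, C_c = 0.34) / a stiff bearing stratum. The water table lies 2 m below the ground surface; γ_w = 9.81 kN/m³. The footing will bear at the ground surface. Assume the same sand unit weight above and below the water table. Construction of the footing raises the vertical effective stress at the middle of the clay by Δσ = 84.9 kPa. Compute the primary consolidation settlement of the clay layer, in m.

S_c ≈ 0.157 m

Mid-depth of clay below the ground surface: z = 2 + 2.3/2 = 3.15 m.
Total vertical stress at mid-clay: σ_v = 19.9×2 + 18.6×1.15 = 61.19 kPa.
Pore pressure: u = 9.81×(3.15 − 2) = 11.281 kPa.
Initial effective stress: σ'_0 = σ_v − u = 61.19 − 11.281 = 49.909 kPa.
Final effective stress: σ'_f = σ'_0 + Δσ = 49.909 + 84.9 = 134.81 kPa.
Normally consolidated clay, so the full stress increment lies on the virgin compression line:
S_c = C_c·H/(1+e₀)·log₁₀(σ'_f/σ'_0) = 0.34×2.3/(1+1.15)×log₁₀(134.81/49.909)
    = 0.36372 × 0.43154 = 0.157 m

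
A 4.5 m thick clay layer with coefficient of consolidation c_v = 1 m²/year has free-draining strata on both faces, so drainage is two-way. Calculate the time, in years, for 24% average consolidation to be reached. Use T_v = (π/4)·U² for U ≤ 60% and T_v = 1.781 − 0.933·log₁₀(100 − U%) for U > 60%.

t ≈ 0.229 years

Drainage path length: H_d = H/2 = 2.25 m (double drainage).
U ≤ 60%: T_v = (π/4)·U² = (π/4)×0.24² = 0.045239.
t = T_v·H_d²/c_v = 0.045239×2.25²/1 = 0.229 years.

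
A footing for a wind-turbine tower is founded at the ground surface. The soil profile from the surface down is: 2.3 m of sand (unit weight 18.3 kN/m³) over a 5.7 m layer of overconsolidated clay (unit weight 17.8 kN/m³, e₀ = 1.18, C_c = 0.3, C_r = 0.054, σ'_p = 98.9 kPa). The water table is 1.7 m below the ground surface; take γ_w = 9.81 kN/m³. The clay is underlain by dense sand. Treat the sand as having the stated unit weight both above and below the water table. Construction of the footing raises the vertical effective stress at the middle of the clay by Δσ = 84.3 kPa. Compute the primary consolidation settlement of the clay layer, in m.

Mid-depth of clay below the ground surface: z = 2.3 + 5.7/2 = 5.15 m.
Total vertical stress at mid-clay: σ_v = 18.3×2.3 + 17.8×2.85 = 92.82 kPa.
Pore pressure: u = 9.81×(5.15 − 1.7) = 33.845 kPa.
Initial effective stress: σ'_0 = σ_v − u = 92.82 − 33.845 = 58.975 kPa.
Final effective stress: σ'_f = 58.975 + 84.3 = 143.28 kPa.
σ'_f = 143.28 > σ'_p = 98.9 kPa, so the stress path crosses the preconsolidation pressure — recompression up to σ'_p, then virgin compression beyond:
S_c = H/(1+e₀)·[C_r·log₁₀(σ'_p/σ'_0) + C_c·log₁₀(σ'_f/σ'_p)]
    = 5.7/2.18 × [0.054×log₁₀(98.9/58.975) + 0.3×log₁₀(143.28/98.9)]
    = 2.6147 × [0.012125 + 0.048297] = 0.158 m

S_c ≈ 0.158 m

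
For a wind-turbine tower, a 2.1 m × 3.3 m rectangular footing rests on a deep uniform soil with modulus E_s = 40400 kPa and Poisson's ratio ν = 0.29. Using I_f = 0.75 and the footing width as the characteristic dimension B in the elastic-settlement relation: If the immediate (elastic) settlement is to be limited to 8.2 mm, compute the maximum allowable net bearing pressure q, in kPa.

q ≈ 230 kPa

S_e = q·B·(1−ν²)/E_s · I_f  ⇒  q = S_e·E_s / (B·(1−ν²)·I_f).
q = 0.0082 × 40400 / (2.1 × 0.9159 × 0.75) = 229.7 kPa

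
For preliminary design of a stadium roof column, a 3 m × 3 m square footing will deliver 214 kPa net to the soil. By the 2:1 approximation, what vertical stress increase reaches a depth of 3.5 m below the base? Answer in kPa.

Δσ_z ≈ 45.6 kPa

By the 2:1 method the load spreads at 1 horizontal : 2 vertical, so at depth z the loaded area has grown by z in each plan dimension:
Δσ = qBL/((B+z)(L+z)) = 214×3×3/((3+3.5)(3+3.5)) = 45.586 kPa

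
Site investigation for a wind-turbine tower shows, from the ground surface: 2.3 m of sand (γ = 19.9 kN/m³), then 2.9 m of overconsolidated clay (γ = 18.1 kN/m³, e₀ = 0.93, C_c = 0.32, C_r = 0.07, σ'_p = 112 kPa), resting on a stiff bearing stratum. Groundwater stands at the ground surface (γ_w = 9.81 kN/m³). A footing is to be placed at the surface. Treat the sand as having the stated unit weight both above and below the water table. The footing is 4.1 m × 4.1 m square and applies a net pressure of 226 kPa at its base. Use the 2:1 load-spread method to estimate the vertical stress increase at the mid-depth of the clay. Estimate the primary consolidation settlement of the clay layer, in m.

S_c ≈ 0.0462 m

Mid-depth of clay below the ground surface: z = 2.3 + 2.9/2 = 3.75 m.
Total vertical stress at mid-clay: σ_v = 19.9×2.3 + 18.1×1.45 = 72.015 kPa.
Pore pressure: u = 9.81×(3.75 − 0) = 36.788 kPa.
Initial effective stress: σ'_0 = σ_v − u = 72.015 − 36.788 = 35.227 kPa.
Stress increase at mid-clay by the 2:1 spreading method:
Δσ = qBL/((B+z)(L+z)) = 226×4.1×4.1/((4.1+3.75)(4.1+3.75)) = 61.651 kPa
Final effective stress: σ'_f = 35.227 + 61.651 = 96.878 kPa.
σ'_f = 96.878 ≤ σ'_p = 112 kPa, so the clay remains overconsolidated and only the recompression index applies:
S_c = C_r·H/(1+e₀)·log₁₀(σ'_f/σ'_0) = 0.07×2.9/1.93×log₁₀(96.878/35.227)
    = 0.10518 × 0.43935 = 0.04621 m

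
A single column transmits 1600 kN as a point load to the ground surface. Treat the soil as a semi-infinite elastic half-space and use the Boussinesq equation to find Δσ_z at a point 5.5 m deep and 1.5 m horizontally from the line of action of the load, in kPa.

Δσ_z ≈ 21.1 kPa

Boussinesq vertical stress below a point load on an elastic half-space:
Δσ_z = 3P/(2πz²) · [1 + (r/z)²]^(−5/2)
r/z = 1.5/5.5 = 0.27273; [1+(r/z)²]^(−5/2) = 0.83581.
Δσ_z = 3×1600/(2π×5.5²) × 0.83581 = 25.254 × 0.83581 = 21.11 kPa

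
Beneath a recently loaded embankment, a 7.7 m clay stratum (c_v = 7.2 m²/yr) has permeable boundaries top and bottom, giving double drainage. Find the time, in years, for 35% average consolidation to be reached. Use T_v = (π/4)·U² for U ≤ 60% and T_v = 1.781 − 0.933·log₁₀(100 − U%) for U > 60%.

t ≈ 0.198 years

Drainage path length: H_d = H/2 = 3.85 m (double drainage).
U ≤ 60%: T_v = (π/4)·U² = (π/4)×0.35² = 0.096211.
t = T_v·H_d²/c_v = 0.096211×3.85²/7.2 = 0.1981 years.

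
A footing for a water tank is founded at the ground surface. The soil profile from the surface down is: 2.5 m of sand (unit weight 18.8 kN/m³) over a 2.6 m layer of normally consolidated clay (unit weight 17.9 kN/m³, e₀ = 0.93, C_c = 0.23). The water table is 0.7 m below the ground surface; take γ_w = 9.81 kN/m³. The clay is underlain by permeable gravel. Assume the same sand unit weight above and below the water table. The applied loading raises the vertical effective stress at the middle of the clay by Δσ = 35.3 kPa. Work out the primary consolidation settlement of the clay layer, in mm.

S_c ≈ 85.3 mm

Mid-depth of clay below the ground surface: z = 2.5 + 2.6/2 = 3.8 m.
Total vertical stress at mid-clay: σ_v = 18.8×2.5 + 17.9×1.3 = 70.27 kPa.
Pore pressure: u = 9.81×(3.8 − 0.7) = 30.411 kPa.
Initial effective stress: σ'_0 = σ_v − u = 70.27 − 30.411 = 39.859 kPa.
Final effective stress: σ'_f = σ'_0 + Δσ = 39.859 + 35.3 = 75.159 kPa.
Normally consolidated clay, so the full stress increment lies on the virgin compression line:
S_c = C_c·H/(1+e₀)·log₁₀(σ'_f/σ'_0) = 0.23×2.6/(1+0.93)×log₁₀(75.159/39.859)
    = 0.30984 × 0.27545 = 0.08535 m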